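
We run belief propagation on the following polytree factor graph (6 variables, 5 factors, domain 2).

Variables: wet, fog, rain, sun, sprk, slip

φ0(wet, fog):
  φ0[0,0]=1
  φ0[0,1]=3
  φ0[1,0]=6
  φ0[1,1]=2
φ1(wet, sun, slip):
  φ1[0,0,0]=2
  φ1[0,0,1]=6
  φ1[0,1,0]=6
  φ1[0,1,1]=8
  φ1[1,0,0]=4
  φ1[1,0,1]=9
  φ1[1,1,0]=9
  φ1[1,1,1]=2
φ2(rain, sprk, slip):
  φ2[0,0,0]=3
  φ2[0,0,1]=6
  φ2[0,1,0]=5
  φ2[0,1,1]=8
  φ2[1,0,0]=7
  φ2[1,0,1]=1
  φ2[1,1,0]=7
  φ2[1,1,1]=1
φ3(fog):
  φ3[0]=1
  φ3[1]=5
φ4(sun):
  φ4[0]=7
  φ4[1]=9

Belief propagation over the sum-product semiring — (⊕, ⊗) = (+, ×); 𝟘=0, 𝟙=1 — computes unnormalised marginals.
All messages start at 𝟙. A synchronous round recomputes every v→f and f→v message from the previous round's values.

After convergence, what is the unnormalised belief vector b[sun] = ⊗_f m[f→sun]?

init: all messages = 𝟙 over 2 values
r1 m[φ0→wet] = [4, 8]
r1 m[φ0→fog] = [7, 5]
r1 m[φ1→wet] = [22, 24]
r1 m[φ1→sun] = [21, 25]
r1 m[φ1→slip] = [21, 25]
r1 m[φ2→rain] = [22, 16]
r1 m[φ2→sprk] = [17, 21]
r1 m[φ2→slip] = [22, 16]
r1 m[φ3→fog] = [1, 5]
r1 m[φ4→sun] = [7, 9]
r1 m[wet→φ0] = [1, 1]
r1 m[wet→φ1] = [1, 1]
r1 m[fog→φ0] = [1, 1]
r1 m[fog→φ3] = [1, 1]
r1 m[rain→φ2] = [1, 1]
r1 m[sun→φ1] = [1, 1]
r1 m[sun→φ4] = [1, 1]
r1 m[sprk→φ2] = [1, 1]
r1 m[slip→φ1] = [1, 1]
r1 m[slip→φ2] = [1, 1]
r2 m[φ0→wet] = [4, 8]
r2 m[φ0→fog] = [7, 5]
r2 m[φ1→wet] = [22, 24]
r2 m[φ1→sun] = [21, 25]
r2 m[φ1→slip] = [21, 25]
r2 m[φ2→rain] = [22, 16]
r2 m[φ2→sprk] = [17, 21]
r2 m[φ2→slip] = [22, 16]
r2 m[φ3→fog] = [1, 5]
r2 m[φ4→sun] = [7, 9]
r2 m[wet→φ0] = [22, 24]
r2 m[wet→φ1] = [4, 8]
r2 m[fog→φ0] = [1, 5]
r2 m[fog→φ3] = [7, 5]
r2 m[rain→φ2] = [1, 1]
r2 m[sun→φ1] = [7, 9]
r2 m[sun→φ4] = [21, 25]
r2 m[sprk→φ2] = [1, 1]
r2 m[slip→φ1] = [22, 16]
r2 m[slip→φ2] = [21, 25]
r3 m[φ0→wet] = [16, 16]
r3 m[φ0→fog] = [166, 114]
r3 m[φ1→wet] = [3320, 3694]
r3 m[φ1→sun] = [2416, 2880]
r3 m[φ1→slip] = [1144, 1104]
r3 m[φ2→rain] = [518, 344]
r3 m[φ2→sprk] = [385, 477]
r3 m[φ2→slip] = [22, 16]
r3 m[φ3→fog] = [1, 5]
r3 m[φ4→sun] = [7, 9]
r3 m[wet→φ0] = [22, 24]
r3 m[wet→φ1] = [4, 8]
r3 m[fog→φ0] = [1, 5]
r3 m[fog→φ3] = [7, 5]
r3 m[rain→φ2] = [1, 1]
r3 m[sun→φ1] = [7, 9]
r3 m[sun→φ4] = [21, 25]
r3 m[sprk→φ2] = [1, 1]
r3 m[slip→φ1] = [22, 16]
r3 m[slip→φ2] = [21, 25]
r4 m[φ0→wet] = [16, 16]
r4 m[φ0→fog] = [166, 114]
r4 m[φ1→wet] = [3320, 3694]
r4 m[φ1→sun] = [2416, 2880]
r4 m[φ1→slip] = [1144, 1104]
r4 m[φ2→rain] = [518, 344]
r4 m[φ2→sprk] = [385, 477]
r4 m[φ2→slip] = [22, 16]
r4 m[φ3→fog] = [1, 5]
r4 m[φ4→sun] = [7, 9]
r4 m[wet→φ0] = [3320, 3694]
r4 m[wet→φ1] = [16, 16]
r4 m[fog→φ0] = [1, 5]
r4 m[fog→φ3] = [166, 114]
r4 m[rain→φ2] = [1, 1]
r4 m[sun→φ1] = [7, 9]
r4 m[sun→φ4] = [2416, 2880]
r4 m[sprk→φ2] = [1, 1]
r4 m[slip→φ1] = [22, 16]
r4 m[slip→φ2] = [1144, 1104]
r5 m[φ0→wet] = [16, 16]
r5 m[φ0→fog] = [25484, 17348]
r5 m[φ1→wet] = [3320, 3694]
r5 m[φ1→sun] = [5952, 7840]
r5 m[φ1→slip] = [2832, 3120]
r5 m[φ2→rain] = [24608, 18224]
r5 m[φ2→sprk] = [19168, 23664]
r5 m[φ2→slip] = [22, 16]
r5 m[φ3→fog] = [1, 5]
r5 m[φ4→sun] = [7, 9]
r5 m[wet→φ0] = [3320, 3694]
r5 m[wet→φ1] = [16, 16]
r5 m[fog→φ0] = [1, 5]
r5 m[fog→φ3] = [166, 114]
r5 m[rain→φ2] = [1, 1]
r5 m[sun→φ1] = [7, 9]
r5 m[sun→φ4] = [2416, 2880]
r5 m[sprk→φ2] = [1, 1]
r5 m[slip→φ1] = [22, 16]
r5 m[slip→φ2] = [1144, 1104]
r6 m[φ0→wet] = [16, 16]
r6 m[φ0→fog] = [25484, 17348]
r6 m[φ1→wet] = [3320, 3694]
r6 m[φ1→sun] = [5952, 7840]
r6 m[φ1→slip] = [2832, 3120]
r6 m[φ2→rain] = [24608, 18224]
r6 m[φ2→sprk] = [19168, 23664]
r6 m[φ2→slip] = [22, 16]
r6 m[φ3→fog] = [1, 5]
r6 m[φ4→sun] = [7, 9]
r6 m[wet→φ0] = [3320, 3694]
r6 m[wet→φ1] = [16, 16]
r6 m[fog→φ0] = [1, 5]
r6 m[fog→φ3] = [25484, 17348]
r6 m[rain→φ2] = [1, 1]
r6 m[sun→φ1] = [7, 9]
r6 m[sun→φ4] = [5952, 7840]
r6 m[sprk→φ2] = [1, 1]
r6 m[slip→φ1] = [22, 16]
r6 m[slip→φ2] = [2832, 3120]
r7 m[φ0→wet] = [16, 16]
r7 m[φ0→fog] = [25484, 17348]
r7 m[φ1→wet] = [3320, 3694]
r7 m[φ1→sun] = [5952, 7840]
r7 m[φ1→slip] = [2832, 3120]
r7 m[φ2→rain] = [66336, 45888]
r7 m[φ2→sprk] = [50160, 62064]
r7 m[φ2→slip] = [22, 16]
r7 m[φ3→fog] = [1, 5]
r7 m[φ4→sun] = [7, 9]
r7 m[wet→φ0] = [3320, 3694]
r7 m[wet→φ1] = [16, 16]
r7 m[fog→φ0] = [1, 5]
r7 m[fog→φ3] = [25484, 17348]
r7 m[rain→φ2] = [1, 1]
r7 m[sun→φ1] = [7, 9]
r7 m[sun→φ4] = [5952, 7840]
r7 m[sprk→φ2] = [1, 1]
r7 m[slip→φ1] = [22, 16]
r7 m[slip→φ2] = [2832, 3120]
r8 m[φ0→wet] = [16, 16]
r8 m[φ0→fog] = [25484, 17348]
r8 m[φ1→wet] = [3320, 3694]
r8 m[φ1→sun] = [5952, 7840]
r8 m[φ1→slip] = [2832, 3120]
r8 m[φ2→rain] = [66336, 45888]
r8 m[φ2→sprk] = [50160, 62064]
r8 m[φ2→slip] = [22, 16]
r8 m[φ3→fog] = [1, 5]
r8 m[φ4→sun] = [7, 9]
r8 m[wet→φ0] = [3320, 3694]
r8 m[wet→φ1] = [16, 16]
r8 m[fog→φ0] = [1, 5]
r8 m[fog→φ3] = [25484, 17348]
r8 m[rain→φ2] = [1, 1]
r8 m[sun→φ1] = [7, 9]
r8 m[sun→φ4] = [5952, 7840]
r8 m[sprk→φ2] = [1, 1]
r8 m[slip→φ1] = [22, 16]
r8 m[slip→φ2] = [2832, 3120]
fixed point reached at round 8
b[sun] = ⊗ incoming = [41664, 70560]

b[sun] = [41664, 70560]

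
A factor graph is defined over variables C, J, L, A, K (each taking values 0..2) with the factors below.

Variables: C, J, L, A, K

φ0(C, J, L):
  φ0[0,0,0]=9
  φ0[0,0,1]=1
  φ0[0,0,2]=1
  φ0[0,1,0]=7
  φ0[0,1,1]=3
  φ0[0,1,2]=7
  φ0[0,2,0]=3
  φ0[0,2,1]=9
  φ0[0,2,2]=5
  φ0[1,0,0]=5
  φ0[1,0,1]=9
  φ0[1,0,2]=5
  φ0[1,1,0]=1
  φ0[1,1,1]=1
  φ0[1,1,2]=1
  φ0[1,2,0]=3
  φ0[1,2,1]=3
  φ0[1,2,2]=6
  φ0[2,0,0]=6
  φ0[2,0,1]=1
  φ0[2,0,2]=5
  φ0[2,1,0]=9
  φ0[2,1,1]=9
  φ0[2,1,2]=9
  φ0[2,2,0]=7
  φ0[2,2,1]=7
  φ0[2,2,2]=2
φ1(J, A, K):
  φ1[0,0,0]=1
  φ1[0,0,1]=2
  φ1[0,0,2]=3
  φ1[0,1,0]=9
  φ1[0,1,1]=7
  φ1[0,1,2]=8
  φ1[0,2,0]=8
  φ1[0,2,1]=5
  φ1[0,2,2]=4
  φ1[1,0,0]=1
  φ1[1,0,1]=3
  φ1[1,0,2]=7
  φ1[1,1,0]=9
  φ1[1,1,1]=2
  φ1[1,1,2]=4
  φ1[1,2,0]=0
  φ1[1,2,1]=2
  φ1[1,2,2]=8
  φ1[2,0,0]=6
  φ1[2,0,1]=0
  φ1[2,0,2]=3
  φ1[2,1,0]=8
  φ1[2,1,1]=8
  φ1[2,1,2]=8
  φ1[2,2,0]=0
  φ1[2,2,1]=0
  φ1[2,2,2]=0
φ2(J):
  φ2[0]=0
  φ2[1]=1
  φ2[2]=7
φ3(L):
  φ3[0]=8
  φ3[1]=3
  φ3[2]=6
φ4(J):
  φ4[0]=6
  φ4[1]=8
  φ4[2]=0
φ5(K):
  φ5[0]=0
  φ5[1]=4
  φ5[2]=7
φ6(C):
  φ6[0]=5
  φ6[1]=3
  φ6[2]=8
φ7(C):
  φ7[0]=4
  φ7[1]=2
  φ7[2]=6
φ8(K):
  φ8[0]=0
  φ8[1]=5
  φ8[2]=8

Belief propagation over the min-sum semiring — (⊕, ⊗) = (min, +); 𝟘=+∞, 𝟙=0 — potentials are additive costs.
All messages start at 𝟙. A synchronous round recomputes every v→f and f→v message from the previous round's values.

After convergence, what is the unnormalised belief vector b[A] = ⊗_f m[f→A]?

b[A] = [19, 26, 18]

init: all messages = 𝟙 over 3 values
r1 m[φ0→C] = [1, 1, 1]
r1 m[φ0→J] = [1, 1, 2]
r1 m[φ0→L] = [1, 1, 1]
r1 m[φ1→J] = [1, 0, 0]
r1 m[φ1→A] = [0, 2, 0]
r1 m[φ1→K] = [0, 0, 0]
r1 m[φ2→J] = [0, 1, 7]
r1 m[φ3→L] = [8, 3, 6]
r1 m[φ4→J] = [6, 8, 0]
r1 m[φ5→K] = [0, 4, 7]
r1 m[φ6→C] = [5, 3, 8]
r1 m[φ7→C] = [4, 2, 6]
r1 m[φ8→K] = [0, 5, 8]
r1 m[C→φ0] = [0, 0, 0]
r1 m[C→φ6] = [0, 0, 0]
r1 m[C→φ7] = [0, 0, 0]
r1 m[J→φ0] = [0, 0, 0]
r1 m[J→φ1] = [0, 0, 0]
r1 m[J→φ2] = [0, 0, 0]
r1 m[J→φ4] = [0, 0, 0]
r1 m[L→φ0] = [0, 0, 0]
r1 m[L→φ3] = [0, 0, 0]
r1 m[A→φ1] = [0, 0, 0]
r1 m[K→φ1] = [0, 0, 0]
r1 m[K→φ5] = [0, 0, 0]
r1 m[K→φ8] = [0, 0, 0]
r2 m[φ0→C] = [1, 1, 1]
r2 m[φ0→J] = [1, 1, 2]
r2 m[φ0→L] = [1, 1, 1]
r2 m[φ1→J] = [1, 0, 0]
r2 m[φ1→A] = [0, 2, 0]
r2 m[φ1→K] = [0, 0, 0]
r2 m[φ2→J] = [0, 1, 7]
r2 m[φ3→L] = [8, 3, 6]
r2 m[φ4→J] = [6, 8, 0]
r2 m[φ5→K] = [0, 4, 7]
r2 m[φ6→C] = [5, 3, 8]
r2 m[φ7→C] = [4, 2, 6]
r2 m[φ8→K] = [0, 5, 8]
r2 m[C→φ0] = [9, 5, 14]
r2 m[C→φ6] = [5, 3, 7]
r2 m[C→φ7] = [6, 4, 9]
r2 m[J→φ0] = [7, 9, 7]
r2 m[J→φ1] = [7, 10, 9]
r2 m[J→φ2] = [8, 9, 2]
r2 m[J→φ4] = [2, 2, 9]
r2 m[L→φ0] = [8, 3, 6]
r2 m[L→φ3] = [1, 1, 1]
r2 m[A→φ1] = [0, 0, 0]
r2 m[K→φ1] = [0, 9, 15]
r2 m[K→φ5] = [0, 5, 8]
r2 m[K→φ8] = [0, 4, 7]
r3 m[φ0→C] = [11, 13, 11]
r3 m[φ0→J] = [13, 9, 11]
r3 m[φ0→L] = [15, 15, 15]
r3 m[φ1→J] = [1, 0, 0]
r3 m[φ1→A] = [8, 16, 9]
r3 m[φ1→K] = [8, 9, 9]
r3 m[φ2→J] = [0, 1, 7]
r3 m[φ3→L] = [8, 3, 6]
r3 m[φ4→J] = [6, 8, 0]
r3 m[φ5→K] = [0, 4, 7]
r3 m[φ6→C] = [5, 3, 8]
r3 m[φ7→C] = [4, 2, 6]
r3 m[φ8→K] = [0, 5, 8]
r3 m[C→φ0] = [9, 5, 14]
r3 m[C→φ6] = [5, 3, 7]
r3 m[C→φ7] = [6, 4, 9]
r3 m[J→φ0] = [7, 9, 7]
r3 m[J→φ1] = [7, 10, 9]
r3 m[J→φ2] = [8, 9, 2]
r3 m[J→φ4] = [2, 2, 9]
r3 m[L→φ0] = [8, 3, 6]
r3 m[L→φ3] = [1, 1, 1]
r3 m[A→φ1] = [0, 0, 0]
r3 m[K→φ1] = [0, 9, 15]
r3 m[K→φ5] = [0, 5, 8]
r3 m[K→φ8] = [0, 4, 7]
r4 m[φ0→C] = [11, 13, 11]
r4 m[φ0→J] = [13, 9, 11]
r4 m[φ0→L] = [15, 15, 15]
r4 m[φ1→J] = [1, 0, 0]
r4 m[φ1→A] = [8, 16, 9]
r4 m[φ1→K] = [8, 9, 9]
r4 m[φ2→J] = [0, 1, 7]
r4 m[φ3→L] = [8, 3, 6]
r4 m[φ4→J] = [6, 8, 0]
r4 m[φ5→K] = [0, 4, 7]
r4 m[φ6→C] = [5, 3, 8]
r4 m[φ7→C] = [4, 2, 6]
r4 m[φ8→K] = [0, 5, 8]
r4 m[C→φ0] = [9, 5, 14]
r4 m[C→φ6] = [15, 15, 17]
r4 m[C→φ7] = [16, 16, 19]
r4 m[J→φ0] = [7, 9, 7]
r4 m[J→φ1] = [19, 18, 18]
r4 m[J→φ2] = [20, 17, 11]
r4 m[J→φ4] = [14, 10, 18]
r4 m[L→φ0] = [8, 3, 6]
r4 m[L→φ3] = [15, 15, 15]
r4 m[A→φ1] = [0, 0, 0]
r4 m[K→φ1] = [0, 9, 15]
r4 m[K→φ5] = [8, 14, 17]
r4 m[K→φ8] = [8, 13, 16]
r5 m[φ0→C] = [11, 13, 11]
r5 m[φ0→J] = [13, 9, 11]
r5 m[φ0→L] = [15, 15, 15]
r5 m[φ1→J] = [1, 0, 0]
r5 m[φ1→A] = [19, 26, 18]
r5 m[φ1→K] = [18, 18, 18]
r5 m[φ2→J] = [0, 1, 7]
r5 m[φ3→L] = [8, 3, 6]
r5 m[φ4→J] = [6, 8, 0]
r5 m[φ5→K] = [0, 4, 7]
r5 m[φ6→C] = [5, 3, 8]
r5 m[φ7→C] = [4, 2, 6]
r5 m[φ8→K] = [0, 5, 8]
r5 m[C→φ0] = [9, 5, 14]
r5 m[C→φ6] = [15, 15, 17]
r5 m[C→φ7] = [16, 16, 19]
r5 m[J→φ0] = [7, 9, 7]
r5 m[J→φ1] = [19, 18, 18]
r5 m[J→φ2] = [20, 17, 11]
r5 m[J→φ4] = [14, 10, 18]
r5 m[L→φ0] = [8, 3, 6]
r5 m[L→φ3] = [15, 15, 15]
r5 m[A→φ1] = [0, 0, 0]
r5 m[K→φ1] = [0, 9, 15]
r5 m[K→φ5] = [8, 14, 17]
r5 m[K→φ8] = [8, 13, 16]
r6 m[φ0→C] = [11, 13, 11]
r6 m[φ0→J] = [13, 9, 11]
r6 m[φ0→L] = [15, 15, 15]
r6 m[φ1→J] = [1, 0, 0]
r6 m[φ1→A] = [19, 26, 18]
r6 m[φ1→K] = [18, 18, 18]
r6 m[φ2→J] = [0, 1, 7]
r6 m[φ3→L] = [8, 3, 6]
r6 m[φ4→J] = [6, 8, 0]
r6 m[φ5→K] = [0, 4, 7]
r6 m[φ6→C] = [5, 3, 8]
r6 m[φ7→C] = [4, 2, 6]
r6 m[φ8→K] = [0, 5, 8]
r6 m[C→φ0] = [9, 5, 14]
r6 m[C→φ6] = [15, 15, 17]
r6 m[C→φ7] = [16, 16, 19]
r6 m[J→φ0] = [7, 9, 7]
r6 m[J→φ1] = [19, 18, 18]
r6 m[J→φ2] = [20, 17, 11]
r6 m[J→φ4] = [14, 10, 18]
r6 m[L→φ0] = [8, 3, 6]
r6 m[L→φ3] = [15, 15, 15]
r6 m[A→φ1] = [0, 0, 0]
r6 m[K→φ1] = [0, 9, 15]
r6 m[K→φ5] = [18, 23, 26]
r6 m[K→φ8] = [18, 22, 25]
r7 m[φ0→C] = [11, 13, 11]
r7 m[φ0→J] = [13, 9, 11]
r7 m[φ0→L] = [15, 15, 15]
r7 m[φ1→J] = [1, 0, 0]
r7 m[φ1→A] = [19, 26, 18]
r7 m[φ1→K] = [18, 18, 18]
r7 m[φ2→J] = [0, 1, 7]
r7 m[φ3→L] = [8, 3, 6]
r7 m[φ4→J] = [6, 8, 0]
r7 m[φ5→K] = [0, 4, 7]
r7 m[φ6→C] = [5, 3, 8]
r7 m[φ7→C] = [4, 2, 6]
r7 m[φ8→K] = [0, 5, 8]
r7 m[C→φ0] = [9, 5, 14]
r7 m[C→φ6] = [15, 15, 17]
r7 m[C→φ7] = [16, 16, 19]
r7 m[J→φ0] = [7, 9, 7]
r7 m[J→φ1] = [19, 18, 18]
r7 m[J→φ2] = [20, 17, 11]
r7 m[J→φ4] = [14, 10, 18]
r7 m[L→φ0] = [8, 3, 6]
r7 m[L→φ3] = [15, 15, 15]
r7 m[A→φ1] = [0, 0, 0]
r7 m[K→φ1] = [0, 9, 15]
r7 m[K→φ5] = [18, 23, 26]
r7 m[K→φ8] = [18, 22, 25]
fixed point reached at round 7
b[A] = ⊗ incoming = [19, 26, 18]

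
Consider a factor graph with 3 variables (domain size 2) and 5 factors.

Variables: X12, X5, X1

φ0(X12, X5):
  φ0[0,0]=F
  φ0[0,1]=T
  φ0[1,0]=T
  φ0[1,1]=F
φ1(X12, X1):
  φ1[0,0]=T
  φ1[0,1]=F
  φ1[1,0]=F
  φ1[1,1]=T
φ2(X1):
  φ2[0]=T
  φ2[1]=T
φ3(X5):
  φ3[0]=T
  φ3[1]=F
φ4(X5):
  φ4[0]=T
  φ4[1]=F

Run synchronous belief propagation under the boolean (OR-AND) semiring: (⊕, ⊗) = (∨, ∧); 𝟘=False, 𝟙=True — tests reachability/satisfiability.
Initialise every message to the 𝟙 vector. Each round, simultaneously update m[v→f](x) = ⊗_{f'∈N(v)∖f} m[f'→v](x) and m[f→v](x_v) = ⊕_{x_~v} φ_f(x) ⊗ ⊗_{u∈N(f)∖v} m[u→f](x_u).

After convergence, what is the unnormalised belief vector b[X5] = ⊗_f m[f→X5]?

init: all messages = 𝟙 over 2 values
r1 m[φ0→X12] = [T, T]
r1 m[φ0→X5] = [T, T]
r1 m[φ1→X12] = [T, T]
r1 m[φ1→X1] = [T, T]
r1 m[φ2→X1] = [T, T]
r1 m[φ3→X5] = [T, F]
r1 m[φ4→X5] = [T, F]
r1 m[X12→φ0] = [T, T]
r1 m[X12→φ1] = [T, T]
r1 m[X5→φ0] = [T, T]
r1 m[X5→φ3] = [T, T]
r1 m[X5→φ4] = [T, T]
r1 m[X1→φ1] = [T, T]
r1 m[X1→φ2] = [T, T]
r2 m[φ0→X12] = [T, T]
r2 m[φ0→X5] = [T, T]
r2 m[φ1→X12] = [T, T]
r2 m[φ1→X1] = [T, T]
r2 m[φ2→X1] = [T, T]
r2 m[φ3→X5] = [T, F]
r2 m[φ4→X5] = [T, F]
r2 m[X12→φ0] = [T, T]
r2 m[X12→φ1] = [T, T]
r2 m[X5→φ0] = [T, F]
r2 m[X5→φ3] = [T, F]
r2 m[X5→φ4] = [T, F]
r2 m[X1→φ1] = [T, T]
r2 m[X1→φ2] = [T, T]
r3 m[φ0→X12] = [F, T]
r3 m[φ0→X5] = [T, T]
r3 m[φ1→X12] = [T, T]
r3 m[φ1→X1] = [T, T]
r3 m[φ2→X1] = [T, T]
r3 m[φ3→X5] = [T, F]
r3 m[φ4→X5] = [T, F]
r3 m[X12→φ0] = [T, T]
r3 m[X12→φ1] = [T, T]
r3 m[X5→φ0] = [T, F]
r3 m[X5→φ3] = [T, F]
r3 m[X5→φ4] = [T, F]
r3 m[X1→φ1] = [T, T]
r3 m[X1→φ2] = [T, T]
r4 m[φ0→X12] = [F, T]
r4 m[φ0→X5] = [T, T]
r4 m[φ1→X12] = [T, T]
r4 m[φ1→X1] = [T, T]
r4 m[φ2→X1] = [T, T]
r4 m[φ3→X5] = [T, F]
r4 m[φ4→X5] = [T, F]
r4 m[X12→φ0] = [T, T]
r4 m[X12→φ1] = [F, T]
r4 m[X5→φ0] = [T, F]
r4 m[X5→φ3] = [T, F]
r4 m[X5→φ4] = [T, F]
r4 m[X1→φ1] = [T, T]
r4 m[X1→φ2] = [T, T]
r5 m[φ0→X12] = [F, T]
r5 m[φ0→X5] = [T, T]
r5 m[φ1→X12] = [T, T]
r5 m[φ1→X1] = [F, T]
r5 m[φ2→X1] = [T, T]
r5 m[φ3→X5] = [T, F]
r5 m[φ4→X5] = [T, F]
r5 m[X12→φ0] = [T, T]
r5 m[X12→φ1] = [F, T]
r5 m[X5→φ0] = [T, F]
r5 m[X5→φ3] = [T, F]
r5 m[X5→φ4] = [T, F]
r5 m[X1→φ1] = [T, T]
r5 m[X1→φ2] = [T, T]
r6 m[φ0→X12] = [F, T]
r6 m[φ0→X5] = [T, T]
r6 m[φ1→X12] = [T, T]
r6 m[φ1→X1] = [F, T]
r6 m[φ2→X1] = [T, T]
r6 m[φ3→X5] = [T, F]
r6 m[φ4→X5] = [T, F]
r6 m[X12→φ0] = [T, T]
r6 m[X12→φ1] = [F, T]
r6 m[X5→φ0] = [T, F]
r6 m[X5→φ3] = [T, F]
r6 m[X5→φ4] = [T, F]
r6 m[X1→φ1] = [T, T]
r6 m[X1→φ2] = [F, T]
r7 m[φ0→X12] = [F, T]
r7 m[φ0→X5] = [T, T]
r7 m[φ1→X12] = [T, T]
r7 m[φ1→X1] = [F, T]
r7 m[φ2→X1] = [T, T]
r7 m[φ3→X5] = [T, F]
r7 m[φ4→X5] = [T, F]
r7 m[X12→φ0] = [T, T]
r7 m[X12→φ1] = [F, T]
r7 m[X5→φ0] = [T, F]
r7 m[X5→φ3] = [T, F]
r7 m[X5→φ4] = [T, F]
r7 m[X1→φ1] = [T, T]
r7 m[X1→φ2] = [F, T]
fixed point reached at round 7
b[X5] = ⊗ incoming = [T, F]

b[X5] = [T, F]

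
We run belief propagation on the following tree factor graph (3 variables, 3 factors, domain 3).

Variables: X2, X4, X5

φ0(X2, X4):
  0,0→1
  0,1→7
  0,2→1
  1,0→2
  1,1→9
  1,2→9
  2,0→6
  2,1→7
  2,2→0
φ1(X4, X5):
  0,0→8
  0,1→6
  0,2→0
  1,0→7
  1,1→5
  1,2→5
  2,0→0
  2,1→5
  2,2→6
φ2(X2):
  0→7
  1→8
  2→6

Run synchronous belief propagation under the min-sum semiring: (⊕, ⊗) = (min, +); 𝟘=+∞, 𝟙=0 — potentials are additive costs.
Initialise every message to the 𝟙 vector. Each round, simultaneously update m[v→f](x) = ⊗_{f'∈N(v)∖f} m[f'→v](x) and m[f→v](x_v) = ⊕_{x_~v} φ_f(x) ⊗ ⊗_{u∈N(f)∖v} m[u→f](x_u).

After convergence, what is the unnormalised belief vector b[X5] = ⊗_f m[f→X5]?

init: all messages = 𝟙 over 3 values
r1 m[φ0→X2] = [1, 2, 0]
r1 m[φ0→X4] = [1, 7, 0]
r1 m[φ1→X4] = [0, 5, 0]
r1 m[φ1→X5] = [0, 5, 0]
r1 m[φ2→X2] = [7, 8, 6]
r1 m[X2→φ0] = [0, 0, 0]
r1 m[X2→φ2] = [0, 0, 0]
r1 m[X4→φ0] = [0, 0, 0]
r1 m[X4→φ1] = [0, 0, 0]
r1 m[X5→φ1] = [0, 0, 0]
r2 m[φ0→X2] = [1, 2, 0]
r2 m[φ0→X4] = [1, 7, 0]
r2 m[φ1→X4] = [0, 5, 0]
r2 m[φ1→X5] = [0, 5, 0]
r2 m[φ2→X2] = [7, 8, 6]
r2 m[X2→φ0] = [7, 8, 6]
r2 m[X2→φ2] = [1, 2, 0]
r2 m[X4→φ0] = [0, 5, 0]
r2 m[X4→φ1] = [1, 7, 0]
r2 m[X5→φ1] = [0, 0, 0]
r3 m[φ0→X2] = [1, 2, 0]
r3 m[φ0→X4] = [8, 13, 6]
r3 m[φ1→X4] = [0, 5, 0]
r3 m[φ1→X5] = [0, 5, 1]
r3 m[φ2→X2] = [7, 8, 6]
r3 m[X2→φ0] = [7, 8, 6]
r3 m[X2→φ2] = [1, 2, 0]
r3 m[X4→φ0] = [0, 5, 0]
r3 m[X4→φ1] = [1, 7, 0]
r3 m[X5→φ1] = [0, 0, 0]
r4 m[φ0→X2] = [1, 2, 0]
r4 m[φ0→X4] = [8, 13, 6]
r4 m[φ1→X4] = [0, 5, 0]
r4 m[φ1→X5] = [0, 5, 1]
r4 m[φ2→X2] = [7, 8, 6]
r4 m[X2→φ0] = [7, 8, 6]
r4 m[X2→φ2] = [1, 2, 0]
r4 m[X4→φ0] = [0, 5, 0]
r4 m[X4→φ1] = [8, 13, 6]
r4 m[X5→φ1] = [0, 0, 0]
r5 m[φ0→X2] = [1, 2, 0]
r5 m[φ0→X4] = [8, 13, 6]
r5 m[φ1→X4] = [0, 5, 0]
r5 m[φ1→X5] = [6, 11, 8]
r5 m[φ2→X2] = [7, 8, 6]
r5 m[X2→φ0] = [7, 8, 6]
r5 m[X2→φ2] = [1, 2, 0]
r5 m[X4→φ0] = [0, 5, 0]
r5 m[X4→φ1] = [8, 13, 6]
r5 m[X5→φ1] = [0, 0, 0]
r6 m[φ0→X2] = [1, 2, 0]
r6 m[φ0→X4] = [8, 13, 6]
r6 m[φ1→X4] = [0, 5, 0]
r6 m[φ1→X5] = [6, 11, 8]
r6 m[φ2→X2] = [7, 8, 6]
r6 m[X2→φ0] = [7, 8, 6]
r6 m[X2→φ2] = [1, 2, 0]
r6 m[X4→φ0] = [0, 5, 0]
r6 m[X4→φ1] = [8, 13, 6]
r6 m[X5→φ1] = [0, 0, 0]
fixed point reached at round 6
b[X5] = ⊗ incoming = [6, 11, 8]

b[X5] = [6, 11, 8]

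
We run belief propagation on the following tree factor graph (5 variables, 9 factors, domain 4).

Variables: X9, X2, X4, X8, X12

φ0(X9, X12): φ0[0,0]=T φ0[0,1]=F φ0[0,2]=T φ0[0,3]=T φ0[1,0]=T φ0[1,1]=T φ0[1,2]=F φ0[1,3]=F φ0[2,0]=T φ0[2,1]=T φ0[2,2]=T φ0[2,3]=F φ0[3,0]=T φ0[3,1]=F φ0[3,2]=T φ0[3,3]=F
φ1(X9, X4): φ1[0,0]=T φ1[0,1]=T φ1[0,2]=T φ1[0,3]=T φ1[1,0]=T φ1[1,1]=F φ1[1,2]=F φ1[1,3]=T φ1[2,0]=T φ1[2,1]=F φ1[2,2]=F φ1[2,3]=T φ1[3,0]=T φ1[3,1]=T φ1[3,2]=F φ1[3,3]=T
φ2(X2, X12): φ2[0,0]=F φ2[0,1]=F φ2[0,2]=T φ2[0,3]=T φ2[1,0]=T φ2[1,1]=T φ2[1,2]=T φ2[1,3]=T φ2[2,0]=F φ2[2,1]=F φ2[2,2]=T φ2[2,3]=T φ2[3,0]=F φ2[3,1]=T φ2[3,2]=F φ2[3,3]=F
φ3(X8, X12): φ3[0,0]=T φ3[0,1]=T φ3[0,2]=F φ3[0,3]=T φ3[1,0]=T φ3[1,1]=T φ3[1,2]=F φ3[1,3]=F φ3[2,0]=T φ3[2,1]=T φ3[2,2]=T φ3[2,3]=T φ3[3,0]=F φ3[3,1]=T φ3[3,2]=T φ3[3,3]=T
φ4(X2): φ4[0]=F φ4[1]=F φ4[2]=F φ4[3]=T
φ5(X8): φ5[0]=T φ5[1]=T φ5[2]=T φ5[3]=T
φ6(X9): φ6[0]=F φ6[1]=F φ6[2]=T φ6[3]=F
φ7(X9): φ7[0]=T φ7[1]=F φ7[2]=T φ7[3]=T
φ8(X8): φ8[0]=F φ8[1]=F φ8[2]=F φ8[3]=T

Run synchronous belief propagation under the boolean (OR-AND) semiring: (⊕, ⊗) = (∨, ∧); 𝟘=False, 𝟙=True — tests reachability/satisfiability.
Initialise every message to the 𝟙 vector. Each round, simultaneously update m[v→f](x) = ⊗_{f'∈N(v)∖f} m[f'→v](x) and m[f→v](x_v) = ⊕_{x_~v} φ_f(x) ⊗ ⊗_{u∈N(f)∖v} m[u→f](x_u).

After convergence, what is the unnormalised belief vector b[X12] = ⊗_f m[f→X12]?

init: all messages = 𝟙 over 4 values
r1 m[φ0→X9] = [T, T, T, T]
r1 m[φ0→X12] = [T, T, T, T]
r1 m[φ1→X9] = [T, T, T, T]
r1 m[φ1→X4] = [T, T, T, T]
r1 m[φ2→X2] = [T, T, T, T]
r1 m[φ2→X12] = [T, T, T, T]
r1 m[φ3→X8] = [T, T, T, T]
r1 m[φ3→X12] = [T, T, T, T]
r1 m[φ4→X2] = [F, F, F, T]
r1 m[φ5→X8] = [T, T, T, T]
r1 m[φ6→X9] = [F, F, T, F]
r1 m[φ7→X9] = [T, F, T, T]
r1 m[φ8→X8] = [F, F, F, T]
r1 m[X9→φ0] = [T, T, T, T]
r1 m[X9→φ1] = [T, T, T, T]
r1 m[X9→φ6] = [T, T, T, T]
r1 m[X9→φ7] = [T, T, T, T]
r1 m[X2→φ2] = [T, T, T, T]
r1 m[X2→φ4] = [T, T, T, T]
r1 m[X4→φ1] = [T, T, T, T]
r1 m[X8→φ3] = [T, T, T, T]
r1 m[X8→φ5] = [T, T, T, T]
r1 m[X8→φ8] = [T, T, T, T]
r1 m[X12→φ0] = [T, T, T, T]
r1 m[X12→φ2] = [T, T, T, T]
r1 m[X12→φ3] = [T, T, T, T]
r2 m[φ0→X9] = [T, T, T, T]
r2 m[φ0→X12] = [T, T, T, T]
r2 m[φ1→X9] = [T, T, T, T]
r2 m[φ1→X4] = [T, T, T, T]
r2 m[φ2→X2] = [T, T, T, T]
r2 m[φ2→X12] = [T, T, T, T]
r2 m[φ3→X8] = [T, T, T, T]
r2 m[φ3→X12] = [T, T, T, T]
r2 m[φ4→X2] = [F, F, F, T]
r2 m[φ5→X8] = [T, T, T, T]
r2 m[φ6→X9] = [F, F, T, F]
r2 m[φ7→X9] = [T, F, T, T]
r2 m[φ8→X8] = [F, F, F, T]
r2 m[X9→φ0] = [F, F, T, F]
r2 m[X9→φ1] = [F, F, T, F]
r2 m[X9→φ6] = [T, F, T, T]
r2 m[X9→φ7] = [F, F, T, F]
r2 m[X2→φ2] = [F, F, F, T]
r2 m[X2→φ4] = [T, T, T, T]
r2 m[X4→φ1] = [T, T, T, T]
r2 m[X8→φ3] = [F, F, F, T]
r2 m[X8→φ5] = [F, F, F, T]
r2 m[X8→φ8] = [T, T, T, T]
r2 m[X12→φ0] = [T, T, T, T]
r2 m[X12→φ2] = [T, T, T, T]
r2 m[X12→φ3] = [T, T, T, T]
r3 m[φ0→X9] = [T, T, T, T]
r3 m[φ0→X12] = [T, T, T, F]
r3 m[φ1→X9] = [T, T, T, T]
r3 m[φ1→X4] = [T, F, F, T]
r3 m[φ2→X2] = [T, T, T, T]
r3 m[φ2→X12] = [F, T, F, F]
r3 m[φ3→X8] = [T, T, T, T]
r3 m[φ3→X12] = [F, T, T, T]
r3 m[φ4→X2] = [F, F, F, T]
r3 m[φ5→X8] = [T, T, T, T]
r3 m[φ6→X9] = [F, F, T, F]
r3 m[φ7→X9] = [T, F, T, T]
r3 m[φ8→X8] = [F, F, F, T]
r3 m[X9→φ0] = [F, F, T, F]
r3 m[X9→φ1] = [F, F, T, F]
r3 m[X9→φ6] = [T, F, T, T]
r3 m[X9→φ7] = [F, F, T, F]
r3 m[X2→φ2] = [F, F, F, T]
r3 m[X2→φ4] = [T, T, T, T]
r3 m[X4→φ1] = [T, T, T, T]
r3 m[X8→φ3] = [F, F, F, T]
r3 m[X8→φ5] = [F, F, F, T]
r3 m[X8→φ8] = [T, T, T, T]
r3 m[X12→φ0] = [T, T, T, T]
r3 m[X12→φ2] = [T, T, T, T]
r3 m[X12→φ3] = [T, T, T, T]
r4 m[φ0→X9] = [T, T, T, T]
r4 m[φ0→X12] = [T, T, T, F]
r4 m[φ1→X9] = [T, T, T, T]
r4 m[φ1→X4] = [T, F, F, T]
r4 m[φ2→X2] = [T, T, T, T]
r4 m[φ2→X12] = [F, T, F, F]
r4 m[φ3→X8] = [T, T, T, T]
r4 m[φ3→X12] = [F, T, T, T]
r4 m[φ4→X2] = [F, F, F, T]
r4 m[φ5→X8] = [T, T, T, T]
r4 m[φ6→X9] = [F, F, T, F]
r4 m[φ7→X9] = [T, F, T, T]
r4 m[φ8→X8] = [F, F, F, T]
r4 m[X9→φ0] = [F, F, T, F]
r4 m[X9→φ1] = [F, F, T, F]
r4 m[X9→φ6] = [T, F, T, T]
r4 m[X9→φ7] = [F, F, T, F]
r4 m[X2→φ2] = [F, F, F, T]
r4 m[X2→φ4] = [T, T, T, T]
r4 m[X4→φ1] = [T, T, T, T]
r4 m[X8→φ3] = [F, F, F, T]
r4 m[X8→φ5] = [F, F, F, T]
r4 m[X8→φ8] = [T, T, T, T]
r4 m[X12→φ0] = [F, T, F, F]
r4 m[X12→φ2] = [F, T, T, F]
r4 m[X12→φ3] = [F, T, F, F]
r5 m[φ0→X9] = [F, T, T, F]
r5 m[φ0→X12] = [T, T, T, F]
r5 m[φ1→X9] = [T, T, T, T]
r5 m[φ1→X4] = [T, F, F, T]
r5 m[φ2→X2] = [T, T, T, T]
r5 m[φ2→X12] = [F, T, F, F]
r5 m[φ3→X8] = [T, T, T, T]
r5 m[φ3→X12] = [F, T, T, T]
r5 m[φ4→X2] = [F, F, F, T]
r5 m[φ5→X8] = [T, T, T, T]
r5 m[φ6→X9] = [F, F, T, F]
r5 m[φ7→X9] = [T, F, T, T]
r5 m[φ8→X8] = [F, F, F, T]
r5 m[X9→φ0] = [F, F, T, F]
r5 m[X9→φ1] = [F, F, T, F]
r5 m[X9→φ6] = [T, F, T, T]
r5 m[X9→φ7] = [F, F, T, F]
r5 m[X2→φ2] = [F, F, F, T]
r5 m[X2→φ4] = [T, T, T, T]
r5 m[X4→φ1] = [T, T, T, T]
r5 m[X8→φ3] = [F, F, F, T]
r5 m[X8→φ5] = [F, F, F, T]
r5 m[X8→φ8] = [T, T, T, T]
r5 m[X12→φ0] = [F, T, F, F]
r5 m[X12→φ2] = [F, T, T, F]
r5 m[X12→φ3] = [F, T, F, F]
r6 m[φ0→X9] = [F, T, T, F]
r6 m[φ0→X12] = [T, T, T, F]
r6 m[φ1→X9] = [T, T, T, T]
r6 m[φ1→X4] = [T, F, F, T]
r6 m[φ2→X2] = [T, T, T, T]
r6 m[φ2→X12] = [F, T, F, F]
r6 m[φ3→X8] = [T, T, T, T]
r6 m[φ3→X12] = [F, T, T, T]
r6 m[φ4→X2] = [F, F, F, T]
r6 m[φ5→X8] = [T, T, T, T]
r6 m[φ6→X9] = [F, F, T, F]
r6 m[φ7→X9] = [T, F, T, T]
r6 m[φ8→X8] = [F, F, F, T]
r6 m[X9→φ0] = [F, F, T, F]
r6 m[X9→φ1] = [F, F, T, F]
r6 m[X9→φ6] = [F, F, T, F]
r6 m[X9→φ7] = [F, F, T, F]
r6 m[X2→φ2] = [F, F, F, T]
r6 m[X2→φ4] = [T, T, T, T]
r6 m[X4→φ1] = [T, T, T, T]
r6 m[X8→φ3] = [F, F, F, T]
r6 m[X8→φ5] = [F, F, F, T]
r6 m[X8→φ8] = [T, T, T, T]
r6 m[X12→φ0] = [F, T, F, F]
r6 m[X12→φ2] = [F, T, T, F]
r6 m[X12→φ3] = [F, T, F, F]
r7 m[φ0→X9] = [F, T, T, F]
r7 m[φ0→X12] = [T, T, T, F]
r7 m[φ1→X9] = [T, T, T, T]
r7 m[φ1→X4] = [T, F, F, T]
r7 m[φ2→X2] = [T, T, T, T]
r7 m[φ2→X12] = [F, T, F, F]
r7 m[φ3→X8] = [T, T, T, T]
r7 m[φ3→X12] = [F, T, T, T]
r7 m[φ4→X2] = [F, F, F, T]
r7 m[φ5→X8] = [T, T, T, T]
r7 m[φ6→X9] = [F, F, T, F]
r7 m[φ7→X9] = [T, F, T, T]
r7 m[φ8→X8] = [F, F, F, T]
r7 m[X9→φ0] = [F, F, T, F]
r7 m[X9→φ1] = [F, F, T, F]
r7 m[X9→φ6] = [F, F, T, F]
r7 m[X9→φ7] = [F, F, T, F]
r7 m[X2→φ2] = [F, F, F, T]
r7 m[X2→φ4] = [T, T, T, T]
r7 m[X4→φ1] = [T, T, T, T]
r7 m[X8→φ3] = [F, F, F, T]
r7 m[X8→φ5] = [F, F, F, T]
r7 m[X8→φ8] = [T, T, T, T]
r7 m[X12→φ0] = [F, T, F, F]
r7 m[X12→φ2] = [F, T, T, F]
r7 m[X12→φ3] = [F, T, F, F]
fixed point reached at round 7
b[X12] = ⊗ incoming = [F, T, F, F]

b[X12] = [F, T, F, F]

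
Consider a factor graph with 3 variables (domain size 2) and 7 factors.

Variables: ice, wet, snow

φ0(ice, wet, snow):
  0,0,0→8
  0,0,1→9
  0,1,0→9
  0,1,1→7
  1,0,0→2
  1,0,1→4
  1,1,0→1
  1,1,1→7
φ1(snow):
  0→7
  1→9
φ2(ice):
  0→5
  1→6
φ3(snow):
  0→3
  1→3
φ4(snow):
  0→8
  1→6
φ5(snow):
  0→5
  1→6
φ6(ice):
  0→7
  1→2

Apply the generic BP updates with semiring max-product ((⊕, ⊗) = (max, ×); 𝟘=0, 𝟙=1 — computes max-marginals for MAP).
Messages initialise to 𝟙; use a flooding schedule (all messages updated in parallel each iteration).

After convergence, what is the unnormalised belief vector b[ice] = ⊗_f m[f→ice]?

init: all messages = 𝟙 over 2 values
r1 m[φ0→ice] = [9, 7]
r1 m[φ0→wet] = [9, 9]
r1 m[φ0→snow] = [9, 9]
r1 m[φ1→snow] = [7, 9]
r1 m[φ2→ice] = [5, 6]
r1 m[φ3→snow] = [3, 3]
r1 m[φ4→snow] = [8, 6]
r1 m[φ5→snow] = [5, 6]
r1 m[φ6→ice] = [7, 2]
r1 m[ice→φ0] = [1, 1]
r1 m[ice→φ2] = [1, 1]
r1 m[ice→φ6] = [1, 1]
r1 m[wet→φ0] = [1, 1]
r1 m[snow→φ0] = [1, 1]
r1 m[snow→φ1] = [1, 1]
r1 m[snow→φ3] = [1, 1]
r1 m[snow→φ4] = [1, 1]
r1 m[snow→φ5] = [1, 1]
r2 m[φ0→ice] = [9, 7]
r2 m[φ0→wet] = [9, 9]
r2 m[φ0→snow] = [9, 9]
r2 m[φ1→snow] = [7, 9]
r2 m[φ2→ice] = [5, 6]
r2 m[φ3→snow] = [3, 3]
r2 m[φ4→snow] = [8, 6]
r2 m[φ5→snow] = [5, 6]
r2 m[φ6→ice] = [7, 2]
r2 m[ice→φ0] = [35, 12]
r2 m[ice→φ2] = [63, 14]
r2 m[ice→φ6] = [45, 42]
r2 m[wet→φ0] = [1, 1]
r2 m[snow→φ0] = [840, 972]
r2 m[snow→φ1] = [1080, 972]
r2 m[snow→φ3] = [2520, 2916]
r2 m[snow→φ4] = [945, 1458]
r2 m[snow→φ5] = [1512, 1458]
r3 m[φ0→ice] = [8748, 6804]
r3 m[φ0→wet] = [306180, 264600]
r3 m[φ0→snow] = [315, 315]
r3 m[φ1→snow] = [7, 9]
r3 m[φ2→ice] = [5, 6]
r3 m[φ3→snow] = [3, 3]
r3 m[φ4→snow] = [8, 6]
r3 m[φ5→snow] = [5, 6]
r3 m[φ6→ice] = [7, 2]
r3 m[ice→φ0] = [35, 12]
r3 m[ice→φ2] = [63, 14]
r3 m[ice→φ6] = [45, 42]
r3 m[wet→φ0] = [1, 1]
r3 m[snow→φ0] = [840, 972]
r3 m[snow→φ1] = [1080, 972]
r3 m[snow→φ3] = [2520, 2916]
r3 m[snow→φ4] = [945, 1458]
r3 m[snow→φ5] = [1512, 1458]
r4 m[φ0→ice] = [8748, 6804]
r4 m[φ0→wet] = [306180, 264600]
r4 m[φ0→snow] = [315, 315]
r4 m[φ1→snow] = [7, 9]
r4 m[φ2→ice] = [5, 6]
r4 m[φ3→snow] = [3, 3]
r4 m[φ4→snow] = [8, 6]
r4 m[φ5→snow] = [5, 6]
r4 m[φ6→ice] = [7, 2]
r4 m[ice→φ0] = [35, 12]
r4 m[ice→φ2] = [61236, 13608]
r4 m[ice→φ6] = [43740, 40824]
r4 m[wet→φ0] = [1, 1]
r4 m[snow→φ0] = [840, 972]
r4 m[snow→φ1] = [37800, 34020]
r4 m[snow→φ3] = [88200, 102060]
r4 m[snow→φ4] = [33075, 51030]
r4 m[snow→φ5] = [52920, 51030]
r5 m[φ0→ice] = [8748, 6804]
r5 m[φ0→wet] = [306180, 264600]
r5 m[φ0→snow] = [315, 315]
r5 m[φ1→snow] = [7, 9]
r5 m[φ2→ice] = [5, 6]
r5 m[φ3→snow] = [3, 3]
r5 m[φ4→snow] = [8, 6]
r5 m[φ5→snow] = [5, 6]
r5 m[φ6→ice] = [7, 2]
r5 m[ice→φ0] = [35, 12]
r5 m[ice→φ2] = [61236, 13608]
r5 m[ice→φ6] = [43740, 40824]
r5 m[wet→φ0] = [1, 1]
r5 m[snow→φ0] = [840, 972]
r5 m[snow→φ1] = [37800, 34020]
r5 m[snow→φ3] = [88200, 102060]
r5 m[snow→φ4] = [33075, 51030]
r5 m[snow→φ5] = [52920, 51030]
fixed point reached at round 5
b[ice] = ⊗ incoming = [306180, 81648]

b[ice] = [306180, 81648]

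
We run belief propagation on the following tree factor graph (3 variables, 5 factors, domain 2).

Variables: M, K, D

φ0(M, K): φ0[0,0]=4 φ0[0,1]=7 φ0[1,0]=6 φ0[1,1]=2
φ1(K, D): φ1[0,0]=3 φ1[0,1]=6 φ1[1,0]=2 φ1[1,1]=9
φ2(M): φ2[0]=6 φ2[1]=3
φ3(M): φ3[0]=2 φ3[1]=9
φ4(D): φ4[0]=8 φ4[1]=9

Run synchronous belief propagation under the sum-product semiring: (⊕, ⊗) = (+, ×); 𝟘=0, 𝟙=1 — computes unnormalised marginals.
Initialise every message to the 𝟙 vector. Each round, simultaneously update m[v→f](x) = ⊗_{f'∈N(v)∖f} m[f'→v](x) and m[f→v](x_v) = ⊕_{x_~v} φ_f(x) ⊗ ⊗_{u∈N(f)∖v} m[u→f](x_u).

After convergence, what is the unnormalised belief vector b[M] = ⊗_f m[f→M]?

init: all messages = 𝟙 over 2 values
r1 m[φ0→M] = [11, 8]
r1 m[φ0→K] = [10, 9]
r1 m[φ1→K] = [9, 11]
r1 m[φ1→D] = [5, 15]
r1 m[φ2→M] = [6, 3]
r1 m[φ3→M] = [2, 9]
r1 m[φ4→D] = [8, 9]
r1 m[M→φ0] = [1, 1]
r1 m[M→φ2] = [1, 1]
r1 m[M→φ3] = [1, 1]
r1 m[K→φ0] = [1, 1]
r1 m[K→φ1] = [1, 1]
r1 m[D→φ1] = [1, 1]
r1 m[D→φ4] = [1, 1]
r2 m[φ0→M] = [11, 8]
r2 m[φ0→K] = [10, 9]
r2 m[φ1→K] = [9, 11]
r2 m[φ1→D] = [5, 15]
r2 m[φ2→M] = [6, 3]
r2 m[φ3→M] = [2, 9]
r2 m[φ4→D] = [8, 9]
r2 m[M→φ0] = [12, 27]
r2 m[M→φ2] = [22, 72]
r2 m[M→φ3] = [66, 24]
r2 m[K→φ0] = [9, 11]
r2 m[K→φ1] = [10, 9]
r2 m[D→φ1] = [8, 9]
r2 m[D→φ4] = [5, 15]
r3 m[φ0→M] = [113, 76]
r3 m[φ0→K] = [210, 138]
r3 m[φ1→K] = [78, 97]
r3 m[φ1→D] = [48, 141]
r3 m[φ2→M] = [6, 3]
r3 m[φ3→M] = [2, 9]
r3 m[φ4→D] = [8, 9]
r3 m[M→φ0] = [12, 27]
r3 m[M→φ2] = [22, 72]
r3 m[M→φ3] = [66, 24]
r3 m[K→φ0] = [9, 11]
r3 m[K→φ1] = [10, 9]
r3 m[D→φ1] = [8, 9]
r3 m[D→φ4] = [5, 15]
r4 m[φ0→M] = [113, 76]
r4 m[φ0→K] = [210, 138]
r4 m[φ1→K] = [78, 97]
r4 m[φ1→D] = [48, 141]
r4 m[φ2→M] = [6, 3]
r4 m[φ3→M] = [2, 9]
r4 m[φ4→D] = [8, 9]
r4 m[M→φ0] = [12, 27]
r4 m[M→φ2] = [226, 684]
r4 m[M→φ3] = [678, 228]
r4 m[K→φ0] = [78, 97]
r4 m[K→φ1] = [210, 138]
r4 m[D→φ1] = [8, 9]
r4 m[D→φ4] = [48, 141]
r5 m[φ0→M] = [991, 662]
r5 m[φ0→K] = [210, 138]
r5 m[φ1→K] = [78, 97]
r5 m[φ1→D] = [906, 2502]
r5 m[φ2→M] = [6, 3]
r5 m[φ3→M] = [2, 9]
r5 m[φ4→D] = [8, 9]
r5 m[M→φ0] = [12, 27]
r5 m[M→φ2] = [226, 684]
r5 m[M→φ3] = [678, 228]
r5 m[K→φ0] = [78, 97]
r5 m[K→φ1] = [210, 138]
r5 m[D→φ1] = [8, 9]
r5 m[D→φ4] = [48, 141]
r6 m[φ0→M] = [991, 662]
r6 m[φ0→K] = [210, 138]
r6 m[φ1→K] = [78, 97]
r6 m[φ1→D] = [906, 2502]
r6 m[φ2→M] = [6, 3]
r6 m[φ3→M] = [2, 9]
r6 m[φ4→D] = [8, 9]
r6 m[M→φ0] = [12, 27]
r6 m[M→φ2] = [1982, 5958]
r6 m[M→φ3] = [5946, 1986]
r6 m[K→φ0] = [78, 97]
r6 m[K→φ1] = [210, 138]
r6 m[D→φ1] = [8, 9]
r6 m[D→φ4] = [906, 2502]
r7 m[φ0→M] = [991, 662]
r7 m[φ0→K] = [210, 138]
r7 m[φ1→K] = [78, 97]
r7 m[φ1→D] = [906, 2502]
r7 m[φ2→M] = [6, 3]
r7 m[φ3→M] = [2, 9]
r7 m[φ4→D] = [8, 9]
r7 m[M→φ0] = [12, 27]
r7 m[M→φ2] = [1982, 5958]
r7 m[M→φ3] = [5946, 1986]
r7 m[K→φ0] = [78, 97]
r7 m[K→φ1] = [210, 138]
r7 m[D→φ1] = [8, 9]
r7 m[D→φ4] = [906, 2502]
fixed point reached at round 7
b[M] = ⊗ incoming = [11892, 17874]

b[M] = [11892, 17874]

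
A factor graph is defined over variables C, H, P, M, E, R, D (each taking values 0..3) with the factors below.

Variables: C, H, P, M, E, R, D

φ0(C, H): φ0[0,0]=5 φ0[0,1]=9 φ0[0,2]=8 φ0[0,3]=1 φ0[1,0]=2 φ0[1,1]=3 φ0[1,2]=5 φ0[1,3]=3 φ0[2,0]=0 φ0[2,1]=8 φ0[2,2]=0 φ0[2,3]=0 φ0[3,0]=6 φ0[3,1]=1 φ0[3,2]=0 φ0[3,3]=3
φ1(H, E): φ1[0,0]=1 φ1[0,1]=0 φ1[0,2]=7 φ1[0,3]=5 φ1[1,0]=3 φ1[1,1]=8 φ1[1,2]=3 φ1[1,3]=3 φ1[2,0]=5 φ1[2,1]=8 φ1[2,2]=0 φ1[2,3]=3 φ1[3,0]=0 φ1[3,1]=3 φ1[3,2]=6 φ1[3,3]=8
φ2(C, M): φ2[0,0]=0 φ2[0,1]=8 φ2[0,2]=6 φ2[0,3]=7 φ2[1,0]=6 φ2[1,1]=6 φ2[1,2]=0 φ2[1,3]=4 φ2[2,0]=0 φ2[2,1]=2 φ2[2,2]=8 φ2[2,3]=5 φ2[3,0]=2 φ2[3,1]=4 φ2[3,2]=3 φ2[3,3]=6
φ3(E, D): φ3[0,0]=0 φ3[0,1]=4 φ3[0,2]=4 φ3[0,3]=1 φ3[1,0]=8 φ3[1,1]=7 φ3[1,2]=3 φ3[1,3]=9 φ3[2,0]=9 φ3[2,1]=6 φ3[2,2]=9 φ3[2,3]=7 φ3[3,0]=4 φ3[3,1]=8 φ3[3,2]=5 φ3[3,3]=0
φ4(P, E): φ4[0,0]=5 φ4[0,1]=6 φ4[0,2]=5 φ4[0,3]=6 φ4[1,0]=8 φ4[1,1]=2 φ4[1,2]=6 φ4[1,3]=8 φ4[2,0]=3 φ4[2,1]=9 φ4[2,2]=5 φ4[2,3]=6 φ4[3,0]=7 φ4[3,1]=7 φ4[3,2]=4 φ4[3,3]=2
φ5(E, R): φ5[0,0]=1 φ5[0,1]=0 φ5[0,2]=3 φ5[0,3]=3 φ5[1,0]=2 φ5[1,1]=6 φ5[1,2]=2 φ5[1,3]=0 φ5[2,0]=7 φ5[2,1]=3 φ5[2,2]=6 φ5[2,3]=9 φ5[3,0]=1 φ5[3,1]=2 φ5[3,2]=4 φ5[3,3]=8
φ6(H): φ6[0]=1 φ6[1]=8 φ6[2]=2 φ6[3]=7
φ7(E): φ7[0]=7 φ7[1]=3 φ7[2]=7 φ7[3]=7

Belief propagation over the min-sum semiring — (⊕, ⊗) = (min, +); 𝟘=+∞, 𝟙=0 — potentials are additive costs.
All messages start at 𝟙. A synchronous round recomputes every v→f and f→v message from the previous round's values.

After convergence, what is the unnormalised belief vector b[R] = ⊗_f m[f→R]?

b[R] = [11, 12, 11, 9]

init: all messages = 𝟙 over 4 values
r1 m[φ0→C] = [1, 2, 0, 0]
r1 m[φ0→H] = [0, 1, 0, 0]
r1 m[φ1→H] = [0, 3, 0, 0]
r1 m[φ1→E] = [0, 0, 0, 3]
r1 m[φ2→C] = [0, 0, 0, 2]
r1 m[φ2→M] = [0, 2, 0, 4]
r1 m[φ3→E] = [0, 3, 6, 0]
r1 m[φ3→D] = [0, 4, 3, 0]
r1 m[φ4→P] = [5, 2, 3, 2]
r1 m[φ4→E] = [3, 2, 4, 2]
r1 m[φ5→E] = [0, 0, 3, 1]
r1 m[φ5→R] = [1, 0, 2, 0]
r1 m[φ6→H] = [1, 8, 2, 7]
r1 m[φ7→E] = [7, 3, 7, 7]
r1 m[C→φ0] = [0, 0, 0, 0]
r1 m[C→φ2] = [0, 0, 0, 0]
r1 m[H→φ0] = [0, 0, 0, 0]
r1 m[H→φ1] = [0, 0, 0, 0]
r1 m[H→φ6] = [0, 0, 0, 0]
r1 m[P→φ4] = [0, 0, 0, 0]
r1 m[M→φ2] = [0, 0, 0, 0]
r1 m[E→φ1] = [0, 0, 0, 0]
r1 m[E→φ3] = [0, 0, 0, 0]
r1 m[E→φ4] = [0, 0, 0, 0]
r1 m[E→φ5] = [0, 0, 0, 0]
r1 m[E→φ7] = [0, 0, 0, 0]
r1 m[R→φ5] = [0, 0, 0, 0]
r1 m[D→φ3] = [0, 0, 0, 0]
r2 m[φ0→C] = [1, 2, 0, 0]
r2 m[φ0→H] = [0, 1, 0, 0]
r2 m[φ1→H] = [0, 3, 0, 0]
r2 m[φ1→E] = [0, 0, 0, 3]
r2 m[φ2→C] = [0, 0, 0, 2]
r2 m[φ2→M] = [0, 2, 0, 4]
r2 m[φ3→E] = [0, 3, 6, 0]
r2 m[φ3→D] = [0, 4, 3, 0]
r2 m[φ4→P] = [5, 2, 3, 2]
r2 m[φ4→E] = [3, 2, 4, 2]
r2 m[φ5→E] = [0, 0, 3, 1]
r2 m[φ5→R] = [1, 0, 2, 0]
r2 m[φ6→H] = [1, 8, 2, 7]
r2 m[φ7→E] = [7, 3, 7, 7]
r2 m[C→φ0] = [0, 0, 0, 2]
r2 m[C→φ2] = [1, 2, 0, 0]
r2 m[H→φ0] = [1, 11, 2, 7]
r2 m[H→φ1] = [1, 9, 2, 7]
r2 m[H→φ6] = [0, 4, 0, 0]
r2 m[P→φ4] = [0, 0, 0, 0]
r2 m[M→φ2] = [0, 0, 0, 0]
r2 m[E→φ1] = [10, 8, 20, 10]
r2 m[E→φ3] = [10, 5, 14, 13]
r2 m[E→φ4] = [7, 6, 16, 11]
r2 m[E→φ5] = [10, 8, 17, 12]
r2 m[E→φ7] = [3, 5, 13, 6]
r2 m[R→φ5] = [0, 0, 0, 0]
r2 m[D→φ3] = [0, 0, 0, 0]
r3 m[φ0→C] = [6, 3, 1, 2]
r3 m[φ0→H] = [0, 3, 0, 0]
r3 m[φ1→H] = [8, 13, 13, 10]
r3 m[φ1→E] = [2, 1, 2, 5]
r3 m[φ2→C] = [0, 0, 0, 2]
r3 m[φ2→M] = [0, 2, 2, 5]
r3 m[φ3→E] = [0, 3, 6, 0]
r3 m[φ3→D] = [10, 12, 8, 11]
r3 m[φ4→P] = [12, 8, 10, 13]
r3 m[φ4→E] = [3, 2, 4, 2]
r3 m[φ5→E] = [0, 0, 3, 1]
r3 m[φ5→R] = [10, 10, 10, 8]
r3 m[φ6→H] = [1, 8, 2, 7]
r3 m[φ7→E] = [7, 3, 7, 7]
r3 m[C→φ0] = [0, 0, 0, 2]
r3 m[C→φ2] = [1, 2, 0, 0]
r3 m[H→φ0] = [1, 11, 2, 7]
r3 m[H→φ1] = [1, 9, 2, 7]
r3 m[H→φ6] = [0, 4, 0, 0]
r3 m[P→φ4] = [0, 0, 0, 0]
r3 m[M→φ2] = [0, 0, 0, 0]
r3 m[E→φ1] = [10, 8, 20, 10]
r3 m[E→φ3] = [10, 5, 14, 13]
r3 m[E→φ4] = [7, 6, 16, 11]
r3 m[E→φ5] = [10, 8, 17, 12]
r3 m[E→φ7] = [3, 5, 13, 6]
r3 m[R→φ5] = [0, 0, 0, 0]
r3 m[D→φ3] = [0, 0, 0, 0]
r4 m[φ0→C] = [6, 3, 1, 2]
r4 m[φ0→H] = [0, 3, 0, 0]
r4 m[φ1→H] = [8, 13, 13, 10]
r4 m[φ1→E] = [2, 1, 2, 5]
r4 m[φ2→C] = [0, 0, 0, 2]
r4 m[φ2→M] = [0, 2, 2, 5]
r4 m[φ3→E] = [0, 3, 6, 0]
r4 m[φ3→D] = [10, 12, 8, 11]
r4 m[φ4→P] = [12, 8, 10, 13]
r4 m[φ4→E] = [3, 2, 4, 2]
r4 m[φ5→E] = [0, 0, 3, 1]
r4 m[φ5→R] = [10, 10, 10, 8]
r4 m[φ6→H] = [1, 8, 2, 7]
r4 m[φ7→E] = [7, 3, 7, 7]
r4 m[C→φ0] = [0, 0, 0, 2]
r4 m[C→φ2] = [6, 3, 1, 2]
r4 m[H→φ0] = [9, 21, 15, 17]
r4 m[H→φ1] = [1, 11, 2, 7]
r4 m[H→φ6] = [8, 16, 13, 10]
r4 m[P→φ4] = [0, 0, 0, 0]
r4 m[M→φ2] = [0, 0, 0, 0]
r4 m[E→φ1] = [10, 8, 20, 10]
r4 m[E→φ3] = [12, 6, 16, 15]
r4 m[E→φ4] = [9, 7, 18, 13]
r4 m[E→φ5] = [12, 9, 19, 14]
r4 m[E→φ7] = [5, 6, 15, 8]
r4 m[R→φ5] = [0, 0, 0, 0]
r4 m[D→φ3] = [0, 0, 0, 0]
r5 m[φ0→C] = [14, 11, 9, 15]
r5 m[φ0→H] = [0, 3, 0, 0]
r5 m[φ1→H] = [8, 13, 13, 10]
r5 m[φ1→E] = [2, 1, 2, 5]
r5 m[φ2→C] = [0, 0, 0, 2]
r5 m[φ2→M] = [1, 3, 3, 6]
r5 m[φ3→E] = [0, 3, 6, 0]
r5 m[φ3→D] = [12, 13, 9, 13]
r5 m[φ4→P] = [13, 9, 12, 14]
r5 m[φ4→E] = [3, 2, 4, 2]
r5 m[φ5→E] = [0, 0, 3, 1]
r5 m[φ5→R] = [11, 12, 11, 9]
r5 m[φ6→H] = [1, 8, 2, 7]
r5 m[φ7→E] = [7, 3, 7, 7]
r5 m[C→φ0] = [0, 0, 0, 2]
r5 m[C→φ2] = [6, 3, 1, 2]
r5 m[H→φ0] = [9, 21, 15, 17]
r5 m[H→φ1] = [1, 11, 2, 7]
r5 m[H→φ6] = [8, 16, 13, 10]
r5 m[P→φ4] = [0, 0, 0, 0]
r5 m[M→φ2] = [0, 0, 0, 0]
r5 m[E→φ1] = [10, 8, 20, 10]
r5 m[E→φ3] = [12, 6, 16, 15]
r5 m[E→φ4] = [9, 7, 18, 13]
r5 m[E→φ5] = [12, 9, 19, 14]
r5 m[E→φ7] = [5, 6, 15, 8]
r5 m[R→φ5] = [0, 0, 0, 0]
r5 m[D→φ3] = [0, 0, 0, 0]
r6 m[φ0→C] = [14, 11, 9, 15]
r6 m[φ0→H] = [0, 3, 0, 0]
r6 m[φ1→H] = [8, 13, 13, 10]
r6 m[φ1→E] = [2, 1, 2, 5]
r6 m[φ2→C] = [0, 0, 0, 2]
r6 m[φ2→M] = [1, 3, 3, 6]
r6 m[φ3→E] = [0, 3, 6, 0]
r6 m[φ3→D] = [12, 13, 9, 13]
r6 m[φ4→P] = [13, 9, 12, 14]
r6 m[φ4→E] = [3, 2, 4, 2]
r6 m[φ5→E] = [0, 0, 3, 1]
r6 m[φ5→R] = [11, 12, 11, 9]
r6 m[φ6→H] = [1, 8, 2, 7]
r6 m[φ7→E] = [7, 3, 7, 7]
r6 m[C→φ0] = [0, 0, 0, 2]
r6 m[C→φ2] = [14, 11, 9, 15]
r6 m[H→φ0] = [9, 21, 15, 17]
r6 m[H→φ1] = [1, 11, 2, 7]
r6 m[H→φ6] = [8, 16, 13, 10]
r6 m[P→φ4] = [0, 0, 0, 0]
r6 m[M→φ2] = [0, 0, 0, 0]
r6 m[E→φ1] = [10, 8, 20, 10]
r6 m[E→φ3] = [12, 6, 16, 15]
r6 m[E→φ4] = [9, 7, 18, 13]
r6 m[E→φ5] = [12, 9, 19, 14]
r6 m[E→φ7] = [5, 6, 15, 8]
r6 m[R→φ5] = [0, 0, 0, 0]
r6 m[D→φ3] = [0, 0, 0, 0]
r7 m[φ0→C] = [14, 11, 9, 15]
r7 m[φ0→H] = [0, 3, 0, 0]
r7 m[φ1→H] = [8, 13, 13, 10]
r7 m[φ1→E] = [2, 1, 2, 5]
r7 m[φ2→C] = [0, 0, 0, 2]
r7 m[φ2→M] = [9, 11, 11, 14]
r7 m[φ3→E] = [0, 3, 6, 0]
r7 m[φ3→D] = [12, 13, 9, 13]
r7 m[φ4→P] = [13, 9, 12, 14]
r7 m[φ4→E] = [3, 2, 4, 2]
r7 m[φ5→E] = [0, 0, 3, 1]
r7 m[φ5→R] = [11, 12, 11, 9]
r7 m[φ6→H] = [1, 8, 2, 7]
r7 m[φ7→E] = [7, 3, 7, 7]
r7 m[C→φ0] = [0, 0, 0, 2]
r7 m[C→φ2] = [14, 11, 9, 15]
r7 m[H→φ0] = [9, 21, 15, 17]
r7 m[H→φ1] = [1, 11, 2, 7]
r7 m[H→φ6] = [8, 16, 13, 10]
r7 m[P→φ4] = [0, 0, 0, 0]
r7 m[M→φ2] = [0, 0, 0, 0]
r7 m[E→φ1] = [10, 8, 20, 10]
r7 m[E→φ3] = [12, 6, 16, 15]
r7 m[E→φ4] = [9, 7, 18, 13]
r7 m[E→φ5] = [12, 9, 19, 14]
r7 m[E→φ7] = [5, 6, 15, 8]
r7 m[R→φ5] = [0, 0, 0, 0]
r7 m[D→φ3] = [0, 0, 0, 0]
r8 m[φ0→C] = [14, 11, 9, 15]
r8 m[φ0→H] = [0, 3, 0, 0]
r8 m[φ1→H] = [8, 13, 13, 10]
r8 m[φ1→E] = [2, 1, 2, 5]
r8 m[φ2→C] = [0, 0, 0, 2]
r8 m[φ2→M] = [9, 11, 11, 14]
r8 m[φ3→E] = [0, 3, 6, 0]
r8 m[φ3→D] = [12, 13, 9, 13]
r8 m[φ4→P] = [13, 9, 12, 14]
r8 m[φ4→E] = [3, 2, 4, 2]
r8 m[φ5→E] = [0, 0, 3, 1]
r8 m[φ5→R] = [11, 12, 11, 9]
r8 m[φ6→H] = [1, 8, 2, 7]
r8 m[φ7→E] = [7, 3, 7, 7]
r8 m[C→φ0] = [0, 0, 0, 2]
r8 m[C→φ2] = [14, 11, 9, 15]
r8 m[H→φ0] = [9, 21, 15, 17]
r8 m[H→φ1] = [1, 11, 2, 7]
r8 m[H→φ6] = [8, 16, 13, 10]
r8 m[P→φ4] = [0, 0, 0, 0]
r8 m[M→φ2] = [0, 0, 0, 0]
r8 m[E→φ1] = [10, 8, 20, 10]
r8 m[E→φ3] = [12, 6, 16, 15]
r8 m[E→φ4] = [9, 7, 18, 13]
r8 m[E→φ5] = [12, 9, 19, 14]
r8 m[E→φ7] = [5, 6, 15, 8]
r8 m[R→φ5] = [0, 0, 0, 0]
r8 m[D→φ3] = [0, 0, 0, 0]
fixed point reached at round 8
b[R] = ⊗ incoming = [11, 12, 11, 9]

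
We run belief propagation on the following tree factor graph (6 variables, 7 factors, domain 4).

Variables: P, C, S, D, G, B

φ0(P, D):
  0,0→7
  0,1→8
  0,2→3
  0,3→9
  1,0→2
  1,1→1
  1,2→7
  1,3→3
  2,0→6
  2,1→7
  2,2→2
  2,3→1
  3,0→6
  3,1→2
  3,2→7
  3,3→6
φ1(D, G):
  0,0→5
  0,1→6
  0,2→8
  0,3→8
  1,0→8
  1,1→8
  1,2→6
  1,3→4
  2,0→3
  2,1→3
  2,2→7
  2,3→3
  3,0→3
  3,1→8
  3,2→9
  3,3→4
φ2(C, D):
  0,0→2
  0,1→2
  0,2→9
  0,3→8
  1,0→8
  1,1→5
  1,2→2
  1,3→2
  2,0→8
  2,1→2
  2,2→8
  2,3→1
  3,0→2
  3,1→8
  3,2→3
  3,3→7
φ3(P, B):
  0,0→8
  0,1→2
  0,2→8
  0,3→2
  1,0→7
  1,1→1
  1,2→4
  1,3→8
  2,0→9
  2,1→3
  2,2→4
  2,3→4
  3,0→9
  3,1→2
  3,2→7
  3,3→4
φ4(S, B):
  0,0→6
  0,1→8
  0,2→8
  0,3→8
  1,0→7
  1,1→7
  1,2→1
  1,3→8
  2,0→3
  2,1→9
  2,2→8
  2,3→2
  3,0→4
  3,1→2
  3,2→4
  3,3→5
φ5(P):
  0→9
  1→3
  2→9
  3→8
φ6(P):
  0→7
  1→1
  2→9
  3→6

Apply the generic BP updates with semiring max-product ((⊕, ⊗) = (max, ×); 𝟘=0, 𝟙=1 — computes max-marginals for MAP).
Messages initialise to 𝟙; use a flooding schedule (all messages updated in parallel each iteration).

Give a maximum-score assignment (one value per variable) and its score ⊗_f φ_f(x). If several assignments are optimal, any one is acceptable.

init: all messages = 𝟙 over 4 values
r1 m[φ0→P] = [9, 7, 7, 7]
r1 m[φ0→D] = [7, 8, 7, 9]
r1 m[φ1→D] = [8, 8, 7, 9]
r1 m[φ1→G] = [8, 8, 9, 8]
r1 m[φ2→C] = [9, 8, 8, 8]
r1 m[φ2→D] = [8, 8, 9, 8]
r1 m[φ3→P] = [8, 8, 9, 9]
r1 m[φ3→B] = [9, 3, 8, 8]
r1 m[φ4→S] = [8, 8, 9, 5]
r1 m[φ4→B] = [7, 9, 8, 8]
r1 m[φ5→P] = [9, 3, 9, 8]
r1 m[φ6→P] = [7, 1, 9, 6]
r1 m[P→φ0] = [1, 1, 1, 1]
r1 m[P→φ3] = [1, 1, 1, 1]
r1 m[P→φ5] = [1, 1, 1, 1]
r1 m[P→φ6] = [1, 1, 1, 1]
r1 m[C→φ2] = [1, 1, 1, 1]
r1 m[S→φ4] = [1, 1, 1, 1]
r1 m[D→φ0] = [1, 1, 1, 1]
r1 m[D→φ1] = [1, 1, 1, 1]
r1 m[D→φ2] = [1, 1, 1, 1]
r1 m[G→φ1] = [1, 1, 1, 1]
r1 m[B→φ3] = [1, 1, 1, 1]
r1 m[B→φ4] = [1, 1, 1, 1]
r2 m[φ0→P] = [9, 7, 7, 7]
r2 m[φ0→D] = [7, 8, 7, 9]
r2 m[φ1→D] = [8, 8, 7, 9]
r2 m[φ1→G] = [8, 8, 9, 8]
r2 m[φ2→C] = [9, 8, 8, 8]
r2 m[φ2→D] = [8, 8, 9, 8]
r2 m[φ3→P] = [8, 8, 9, 9]
r2 m[φ3→B] = [9, 3, 8, 8]
r2 m[φ4→S] = [8, 8, 9, 5]
r2 m[φ4→B] = [7, 9, 8, 8]
r2 m[φ5→P] = [9, 3, 9, 8]
r2 m[φ6→P] = [7, 1, 9, 6]
r2 m[P→φ0] = [504, 24, 729, 432]
r2 m[P→φ3] = [567, 21, 567, 336]
r2 m[P→φ5] = [504, 56, 567, 378]
r2 m[P→φ6] = [648, 168, 567, 504]
r2 m[C→φ2] = [1, 1, 1, 1]
r2 m[S→φ4] = [1, 1, 1, 1]
r2 m[D→φ0] = [64, 64, 63, 72]
r2 m[D→φ1] = [56, 64, 63, 72]
r2 m[D→φ2] = [56, 64, 49, 81]
r2 m[G→φ1] = [1, 1, 1, 1]
r2 m[B→φ3] = [7, 9, 8, 8]
r2 m[B→φ4] = [9, 3, 8, 8]
r3 m[φ0→P] = [648, 441, 448, 441]
r3 m[φ0→D] = [4374, 5103, 3024, 4536]
r3 m[φ1→D] = [8, 8, 7, 9]
r3 m[φ1→G] = [512, 576, 648, 448]
r3 m[φ2→C] = [648, 448, 448, 567]
r3 m[φ2→D] = [8, 8, 9, 8]
r3 m[φ3→P] = [64, 64, 63, 63]
r3 m[φ3→B] = [5103, 1701, 4536, 2268]
r3 m[φ4→S] = [64, 64, 64, 40]
r3 m[φ4→B] = [7, 9, 8, 8]
r3 m[φ5→P] = [9, 3, 9, 8]
r3 m[φ6→P] = [7, 1, 9, 6]
r3 m[P→φ0] = [504, 24, 729, 432]
r3 m[P→φ3] = [567, 21, 567, 336]
r3 m[P→φ5] = [504, 56, 567, 378]
r3 m[P→φ6] = [648, 168, 567, 504]
r3 m[C→φ2] = [1, 1, 1, 1]
r3 m[S→φ4] = [1, 1, 1, 1]
r3 m[D→φ0] = [64, 64, 63, 72]
r3 m[D→φ1] = [56, 64, 63, 72]
r3 m[D→φ2] = [56, 64, 49, 81]
r3 m[G→φ1] = [1, 1, 1, 1]
r3 m[B→φ3] = [7, 9, 8, 8]
r3 m[B→φ4] = [9, 3, 8, 8]
r4 m[φ0→P] = [648, 441, 448, 441]
r4 m[φ0→D] = [4374, 5103, 3024, 4536]
r4 m[φ1→D] = [8, 8, 7, 9]
r4 m[φ1→G] = [512, 576, 648, 448]
r4 m[φ2→C] = [648, 448, 448, 567]
r4 m[φ2→D] = [8, 8, 9, 8]
r4 m[φ3→P] = [64, 64, 63, 63]
r4 m[φ3→B] = [5103, 1701, 4536, 2268]
r4 m[φ4→S] = [64, 64, 64, 40]
r4 m[φ4→B] = [7, 9, 8, 8]
r4 m[φ5→P] = [9, 3, 9, 8]
r4 m[φ6→P] = [7, 1, 9, 6]
r4 m[P→φ0] = [4032, 192, 5103, 3024]
r4 m[P→φ3] = [40824, 1323, 36288, 21168]
r4 m[P→φ5] = [290304, 28224, 254016, 166698]
r4 m[P→φ6] = [373248, 84672, 254016, 222264]
r4 m[C→φ2] = [1, 1, 1, 1]
r4 m[S→φ4] = [1, 1, 1, 1]
r4 m[D→φ0] = [64, 64, 63, 72]
r4 m[D→φ1] = [34992, 40824, 27216, 36288]
r4 m[D→φ2] = [34992, 40824, 21168, 40824]
r4 m[G→φ1] = [1, 1, 1, 1]
r4 m[B→φ3] = [7, 9, 8, 8]
r4 m[B→φ4] = [5103, 1701, 4536, 2268]
r5 m[φ0→P] = [648, 441, 448, 441]
r5 m[φ0→D] = [30618, 35721, 21168, 36288]
r5 m[φ1→D] = [8, 8, 7, 9]
r5 m[φ1→G] = [326592, 326592, 326592, 279936]
r5 m[φ2→C] = [326592, 279936, 279936, 326592]
r5 m[φ2→D] = [8, 8, 9, 8]
r5 m[φ3→P] = [64, 64, 63, 63]
r5 m[φ3→B] = [326592, 108864, 326592, 145152]
r5 m[φ4→S] = [36288, 35721, 36288, 20412]
r5 m[φ4→B] = [7, 9, 8, 8]
r5 m[φ5→P] = [9, 3, 9, 8]
r5 m[φ6→P] = [7, 1, 9, 6]
r5 m[P→φ0] = [4032, 192, 5103, 3024]
r5 m[P→φ3] = [40824, 1323, 36288, 21168]
r5 m[P→φ5] = [290304, 28224, 254016, 166698]
r5 m[P→φ6] = [373248, 84672, 254016, 222264]
r5 m[C→φ2] = [1, 1, 1, 1]
r5 m[S→φ4] = [1, 1, 1, 1]
r5 m[D→φ0] = [64, 64, 63, 72]
r5 m[D→φ1] = [34992, 40824, 27216, 36288]
r5 m[D→φ2] = [34992, 40824, 21168, 40824]
r5 m[G→φ1] = [1, 1, 1, 1]
r5 m[B→φ3] = [7, 9, 8, 8]
r5 m[B→φ4] = [5103, 1701, 4536, 2268]
r6 m[φ0→P] = [648, 441, 448, 441]
r6 m[φ0→D] = [30618, 35721, 21168, 36288]
r6 m[φ1→D] = [8, 8, 7, 9]
r6 m[φ1→G] = [326592, 326592, 326592, 279936]
r6 m[φ2→C] = [326592, 279936, 279936, 326592]
r6 m[φ2→D] = [8, 8, 9, 8]
r6 m[φ3→P] = [64, 64, 63, 63]
r6 m[φ3→B] = [326592, 108864, 326592, 145152]
r6 m[φ4→S] = [36288, 35721, 36288, 20412]
r6 m[φ4→B] = [7, 9, 8, 8]
r6 m[φ5→P] = [9, 3, 9, 8]
r6 m[φ6→P] = [7, 1, 9, 6]
r6 m[P→φ0] = [4032, 192, 5103, 3024]
r6 m[P→φ3] = [40824, 1323, 36288, 21168]
r6 m[P→φ5] = [290304, 28224, 254016, 166698]
r6 m[P→φ6] = [373248, 84672, 254016, 222264]
r6 m[C→φ2] = [1, 1, 1, 1]
r6 m[S→φ4] = [1, 1, 1, 1]
r6 m[D→φ0] = [64, 64, 63, 72]
r6 m[D→φ1] = [244944, 285768, 190512, 290304]
r6 m[D→φ2] = [244944, 285768, 148176, 326592]
r6 m[G→φ1] = [1, 1, 1, 1]
r6 m[B→φ3] = [7, 9, 8, 8]
r6 m[B→φ4] = [326592, 108864, 326592, 145152]
r7 m[φ0→P] = [648, 441, 448, 441]
r7 m[φ0→D] = [30618, 35721, 21168, 36288]
r7 m[φ1→D] = [8, 8, 7, 9]
r7 m[φ1→G] = [2286144, 2322432, 2612736, 1959552]
r7 m[φ2→C] = [2612736, 1959552, 1959552, 2286144]
r7 m[φ2→D] = [8, 8, 9, 8]
r7 m[φ3→P] = [64, 64, 63, 63]
r7 m[φ3→B] = [326592, 108864, 326592, 145152]
r7 m[φ4→S] = [2612736, 2286144, 2612736, 1306368]
r7 m[φ4→B] = [7, 9, 8, 8]
r7 m[φ5→P] = [9, 3, 9, 8]
r7 m[φ6→P] = [7, 1, 9, 6]
r7 m[P→φ0] = [4032, 192, 5103, 3024]
r7 m[P→φ3] = [40824, 1323, 36288, 21168]
r7 m[P→φ5] = [290304, 28224, 254016, 166698]
r7 m[P→φ6] = [373248, 84672, 254016, 222264]
r7 m[C→φ2] = [1, 1, 1, 1]
r7 m[S→φ4] = [1, 1, 1, 1]
r7 m[D→φ0] = [64, 64, 63, 72]
r7 m[D→φ1] = [244944, 285768, 190512, 290304]
r7 m[D→φ2] = [244944, 285768, 148176, 326592]
r7 m[G→φ1] = [1, 1, 1, 1]
r7 m[B→φ3] = [7, 9, 8, 8]
r7 m[B→φ4] = [326592, 108864, 326592, 145152]
r8 m[φ0→P] = [648, 441, 448, 441]
r8 m[φ0→D] = [30618, 35721, 21168, 36288]
r8 m[φ1→D] = [8, 8, 7, 9]
r8 m[φ1→G] = [2286144, 2322432, 2612736, 1959552]
r8 m[φ2→C] = [2612736, 1959552, 1959552, 2286144]
r8 m[φ2→D] = [8, 8, 9, 8]
r8 m[φ3→P] = [64, 64, 63, 63]
r8 m[φ3→B] = [326592, 108864, 326592, 145152]
r8 m[φ4→S] = [2612736, 2286144, 2612736, 1306368]
r8 m[φ4→B] = [7, 9, 8, 8]
r8 m[φ5→P] = [9, 3, 9, 8]
r8 m[φ6→P] = [7, 1, 9, 6]
r8 m[P→φ0] = [4032, 192, 5103, 3024]
r8 m[P→φ3] = [40824, 1323, 36288, 21168]
r8 m[P→φ5] = [290304, 28224, 254016, 166698]
r8 m[P→φ6] = [373248, 84672, 254016, 222264]
r8 m[C→φ2] = [1, 1, 1, 1]
r8 m[S→φ4] = [1, 1, 1, 1]
r8 m[D→φ0] = [64, 64, 63, 72]
r8 m[D→φ1] = [244944, 285768, 190512, 290304]
r8 m[D→φ2] = [244944, 285768, 148176, 326592]
r8 m[G→φ1] = [1, 1, 1, 1]
r8 m[B→φ3] = [7, 9, 8, 8]
r8 m[B→φ4] = [326592, 108864, 326592, 145152]
fixed point reached at round 8
traceback from P: (P=0, C=0, S=0, D=3, G=2, B=2), score=2612736

assignment: (P=0, C=0, S=0, D=3, G=2, B=2); score = 2612736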